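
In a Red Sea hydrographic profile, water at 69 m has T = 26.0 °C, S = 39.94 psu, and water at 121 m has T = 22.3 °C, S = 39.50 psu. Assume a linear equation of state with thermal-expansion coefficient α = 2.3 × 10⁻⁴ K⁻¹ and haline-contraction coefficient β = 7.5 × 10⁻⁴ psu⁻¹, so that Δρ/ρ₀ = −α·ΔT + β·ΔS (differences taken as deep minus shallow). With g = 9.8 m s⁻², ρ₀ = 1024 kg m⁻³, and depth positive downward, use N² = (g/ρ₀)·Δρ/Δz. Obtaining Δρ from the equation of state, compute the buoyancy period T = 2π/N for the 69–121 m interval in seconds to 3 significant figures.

634 s

ΔT = -3.7 K, ΔS = -0.44 psu (deep − shallow).
Δρ/ρ₀ = −αΔT + βΔS = 8.51 × 10⁻⁴ − 3.30 × 10⁻⁴ = 5.21 × 10⁻⁴, so Δρ ≈ 0.5335 kg m⁻³.
N² = (g/ρ₀)·Δρ/Δz = g·(Δρ/ρ₀)/Δz = 9.8 × 5.21 × 10⁻⁴ / 52 = 9.8188 × 10⁻⁵ s⁻².
N = √(9.8188 × 10⁻⁵) = 9.9090 × 10⁻³ rad s⁻¹ → T = 2π/N = 634.09 s ≈ 634 s.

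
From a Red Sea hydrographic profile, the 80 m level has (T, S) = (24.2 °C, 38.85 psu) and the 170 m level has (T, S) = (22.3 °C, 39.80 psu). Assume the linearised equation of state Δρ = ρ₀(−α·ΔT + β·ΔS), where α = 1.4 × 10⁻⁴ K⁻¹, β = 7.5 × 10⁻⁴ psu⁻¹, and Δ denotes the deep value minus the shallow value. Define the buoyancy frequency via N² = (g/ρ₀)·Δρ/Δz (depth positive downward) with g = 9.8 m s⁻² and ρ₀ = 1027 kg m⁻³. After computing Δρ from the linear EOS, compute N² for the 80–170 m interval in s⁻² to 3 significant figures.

1.07 × 10⁻⁴ s⁻²

ΔT = -1.9 K, ΔS = +0.95 psu (deep − shallow).
Δρ/ρ₀ = −αΔT + βΔS = 2.66 × 10⁻⁴ + 7.125 × 10⁻⁴ = 9.785 × 10⁻⁴, so Δρ ≈ 1.005 kg m⁻³.
N² = (g/ρ₀)·Δρ/Δz = g·(Δρ/ρ₀)/Δz = 9.8 × 9.785 × 10⁻⁴ / 90 = 1.0655 × 10⁻⁴ s⁻² ≈ 1.07 × 10⁻⁴ s⁻².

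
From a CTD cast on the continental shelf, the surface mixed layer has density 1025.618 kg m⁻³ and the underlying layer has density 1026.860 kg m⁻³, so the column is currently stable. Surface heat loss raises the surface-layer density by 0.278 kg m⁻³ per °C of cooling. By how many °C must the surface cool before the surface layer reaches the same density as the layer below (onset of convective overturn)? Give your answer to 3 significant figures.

Density deficit of the surface layer: 1026.860 − 1025.618 = 1.242 kg m⁻³.
Required change = 1.242 / 0.278 = 4.47 °C.

4.47 °C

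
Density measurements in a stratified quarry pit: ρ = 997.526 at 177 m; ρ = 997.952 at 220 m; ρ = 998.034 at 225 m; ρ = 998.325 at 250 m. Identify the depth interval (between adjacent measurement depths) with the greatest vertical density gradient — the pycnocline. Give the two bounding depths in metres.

Compute the density gradient over each adjacent pair:
  177–220 m: Δρ/Δz = 0.426/43 = 9.9 × 10⁻³ kg m⁻⁴
  220–225 m: Δρ/Δz = 0.082/5 = 0.016 kg m⁻⁴
  225–250 m: Δρ/Δz = 0.291/25 = 0.012 kg m⁻⁴
The largest gradient is in the 220–225 m interval — the pycnocline.

220–225 m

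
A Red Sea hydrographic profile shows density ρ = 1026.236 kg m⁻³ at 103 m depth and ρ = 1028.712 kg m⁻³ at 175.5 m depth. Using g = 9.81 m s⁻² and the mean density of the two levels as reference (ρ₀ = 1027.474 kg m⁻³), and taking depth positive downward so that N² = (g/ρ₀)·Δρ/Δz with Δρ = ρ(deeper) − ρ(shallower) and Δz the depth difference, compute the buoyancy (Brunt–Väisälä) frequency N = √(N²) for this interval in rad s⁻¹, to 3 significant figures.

Δρ = 1028.712 − 1026.236 = 2.476 kg m⁻³ over Δz = 175.5 − 103 = 72.5 m.
N² = (9.81/1027.474) × (2.476/72.5) = 3.2607 × 10⁻⁴ s⁻².
N = √(3.2607 × 10⁻⁴) = 0.018057 rad s⁻¹ ≈ 0.0181 rad s⁻¹.

0.0181 rad s⁻¹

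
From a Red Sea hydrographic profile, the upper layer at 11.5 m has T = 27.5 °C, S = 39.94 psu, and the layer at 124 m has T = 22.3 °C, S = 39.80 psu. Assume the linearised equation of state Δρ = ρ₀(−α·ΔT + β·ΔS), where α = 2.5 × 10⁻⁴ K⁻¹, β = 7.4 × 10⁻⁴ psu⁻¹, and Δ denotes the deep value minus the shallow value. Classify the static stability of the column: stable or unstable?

ΔT = 22.3 − 27.5 = -5.2 K and ΔS = 39.80 − 39.94 = -0.14 psu (deep − shallow).
−αΔT = 1.30 × 10⁻³; βΔS = -1.036 × 10⁻⁴; sum Δρ/ρ₀ = 1.1964 × 10⁻³.
Δρ/ρ₀ > 0, so Δρ > 0: deeper water is denser → statically stable.

stable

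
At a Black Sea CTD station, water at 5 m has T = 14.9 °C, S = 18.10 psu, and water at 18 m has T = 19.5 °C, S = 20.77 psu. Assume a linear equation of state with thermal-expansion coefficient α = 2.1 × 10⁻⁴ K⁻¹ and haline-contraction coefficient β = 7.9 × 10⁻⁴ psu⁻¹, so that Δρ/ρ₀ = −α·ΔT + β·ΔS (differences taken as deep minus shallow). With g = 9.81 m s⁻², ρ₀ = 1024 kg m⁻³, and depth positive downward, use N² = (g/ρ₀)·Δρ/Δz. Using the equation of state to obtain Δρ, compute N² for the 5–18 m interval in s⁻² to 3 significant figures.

8.63 × 10⁻⁴ s⁻²

ΔT = +4.6 K, ΔS = +2.67 psu (deep − shallow).
Δρ/ρ₀ = −αΔT + βΔS = -9.66 × 10⁻⁴ + 2.1093 × 10⁻³ = 1.1433 × 10⁻³, so Δρ ≈ 1.171 kg m⁻³.
N² = (g/ρ₀)·Δρ/Δz = g·(Δρ/ρ₀)/Δz = 9.81 × 1.1433 × 10⁻³ / 13 = 8.6275 × 10⁻⁴ s⁻² ≈ 8.63 × 10⁻⁴ s⁻².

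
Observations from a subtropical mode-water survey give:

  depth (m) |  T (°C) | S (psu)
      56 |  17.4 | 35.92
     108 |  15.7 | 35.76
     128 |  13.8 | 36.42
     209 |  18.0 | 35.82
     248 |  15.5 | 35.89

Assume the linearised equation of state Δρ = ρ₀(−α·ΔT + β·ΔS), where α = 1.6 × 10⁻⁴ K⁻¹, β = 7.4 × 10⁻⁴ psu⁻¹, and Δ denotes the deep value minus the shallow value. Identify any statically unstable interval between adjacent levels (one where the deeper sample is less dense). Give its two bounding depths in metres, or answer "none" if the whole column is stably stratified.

Evaluate Δρ/ρ₀ = −αΔT + βΔS across each adjacent pair:
  56–108 m: −αΔT+βΔS = −(1.6 × 10⁻⁴)(-1.7)+(7.4 × 10⁻⁴)(-0.16) = 1.5 × 10⁻⁴ → stable
  108–128 m: −αΔT+βΔS = −(1.6 × 10⁻⁴)(-1.9)+(7.4 × 10⁻⁴)(+0.66) = 7.9 × 10⁻⁴ → stable
  128–209 m: −αΔT+βΔS = −(1.6 × 10⁻⁴)(+4.2)+(7.4 × 10⁻⁴)(-0.60) = -1.1 × 10⁻³ → UNSTABLE
  209–248 m: −αΔT+βΔS = −(1.6 × 10⁻⁴)(-2.5)+(7.4 × 10⁻⁴)(+0.07) = 4.5 × 10⁻⁴ → stable
The 128–209 m interval has Δρ < 0: lighter water underlies denser water.

128–209 m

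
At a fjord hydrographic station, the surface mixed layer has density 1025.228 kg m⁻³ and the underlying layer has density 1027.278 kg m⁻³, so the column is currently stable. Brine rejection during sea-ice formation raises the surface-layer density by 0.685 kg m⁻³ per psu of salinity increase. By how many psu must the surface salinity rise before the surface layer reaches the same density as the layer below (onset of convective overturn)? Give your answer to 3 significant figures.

2.99 psu

Density deficit of the surface layer: 1027.278 − 1025.228 = 2.05 kg m⁻³.
Required change = 2.05 / 0.685 = 2.99 psu.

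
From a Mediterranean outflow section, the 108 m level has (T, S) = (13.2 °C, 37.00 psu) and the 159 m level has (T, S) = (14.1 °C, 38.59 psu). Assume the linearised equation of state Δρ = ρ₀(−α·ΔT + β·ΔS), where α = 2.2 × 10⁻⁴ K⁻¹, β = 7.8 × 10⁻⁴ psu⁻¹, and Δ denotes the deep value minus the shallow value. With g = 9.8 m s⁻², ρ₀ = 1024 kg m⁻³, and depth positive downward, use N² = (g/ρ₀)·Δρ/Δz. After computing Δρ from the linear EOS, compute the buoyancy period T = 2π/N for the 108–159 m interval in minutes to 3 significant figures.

7.40 min

ΔT = +0.9 K, ΔS = +1.59 psu (deep − shallow).
Δρ/ρ₀ = −αΔT + βΔS = -1.98 × 10⁻⁴ + 1.2402 × 10⁻³ = 1.0422 × 10⁻³, so Δρ ≈ 1.067 kg m⁻³.
N² = (g/ρ₀)·Δρ/Δz = g·(Δρ/ρ₀)/Δz = 9.8 × 1.0422 × 10⁻³ / 51 = 2.0027 × 10⁻⁴ s⁻².
N = √(2.0027 × 10⁻⁴) = 0.014152 rad s⁻¹ → T = 2π/N = 443.98 s = 7.3997 min ≈ 7.40 min.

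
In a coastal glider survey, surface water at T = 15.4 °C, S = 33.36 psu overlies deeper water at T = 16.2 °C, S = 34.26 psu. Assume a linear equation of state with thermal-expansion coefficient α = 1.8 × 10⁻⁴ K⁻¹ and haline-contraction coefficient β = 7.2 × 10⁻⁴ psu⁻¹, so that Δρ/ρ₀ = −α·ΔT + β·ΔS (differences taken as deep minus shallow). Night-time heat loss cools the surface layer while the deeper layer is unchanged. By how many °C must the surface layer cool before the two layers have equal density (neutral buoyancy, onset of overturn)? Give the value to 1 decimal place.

2.8 °C

Neutral buoyancy requires Δρ = 0, i.e. −α(T_deep − T_surf′) + β(S_deep − S_surf) = 0.
T_surf′ = T_deep − (β/α)·ΔS = 16.2 − (7.2 × 10⁻⁴/1.8 × 10⁻⁴)·(+0.90) = 12.600 °C.
Cooling required: 15.4 − (12.600) = 2.800 °C.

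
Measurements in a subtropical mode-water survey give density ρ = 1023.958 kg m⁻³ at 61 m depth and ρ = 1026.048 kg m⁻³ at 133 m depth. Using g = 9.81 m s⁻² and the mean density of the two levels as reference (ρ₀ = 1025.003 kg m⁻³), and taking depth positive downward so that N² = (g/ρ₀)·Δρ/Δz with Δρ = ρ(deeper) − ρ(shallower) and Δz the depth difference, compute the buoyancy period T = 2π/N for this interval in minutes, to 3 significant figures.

6.28 min

Δρ = 1026.048 − 1023.958 = 2.090 kg m⁻³ over Δz = 133 − 61 = 72 m.
N² = (9.81/1025.003) × (2.090/72) = 2.7782 × 10⁻⁴ s⁻².
N = √(2.7782 × 10⁻⁴) = 0.016668 rad s⁻¹, so T = 2π/N = 376.96 s = 6.2827 min ≈ 6.28 min.
N² > 0, so the interval is statically stable.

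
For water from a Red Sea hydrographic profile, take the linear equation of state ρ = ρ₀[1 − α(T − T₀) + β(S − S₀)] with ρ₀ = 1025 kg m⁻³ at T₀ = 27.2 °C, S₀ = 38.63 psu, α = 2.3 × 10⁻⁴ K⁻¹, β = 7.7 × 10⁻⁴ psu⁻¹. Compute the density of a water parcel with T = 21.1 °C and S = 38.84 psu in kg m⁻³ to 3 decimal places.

T − T₀ = -6.1 K, S − S₀ = +0.21 psu.
Bracket = 1 − α·(-6.1) + β·(+0.21) = 1 + (1.5647 × 10⁻³) = 1.0015647.
ρ = 1025 × 1.0015647 = 1026.604 kg m⁻³.

1026.604 kg m⁻³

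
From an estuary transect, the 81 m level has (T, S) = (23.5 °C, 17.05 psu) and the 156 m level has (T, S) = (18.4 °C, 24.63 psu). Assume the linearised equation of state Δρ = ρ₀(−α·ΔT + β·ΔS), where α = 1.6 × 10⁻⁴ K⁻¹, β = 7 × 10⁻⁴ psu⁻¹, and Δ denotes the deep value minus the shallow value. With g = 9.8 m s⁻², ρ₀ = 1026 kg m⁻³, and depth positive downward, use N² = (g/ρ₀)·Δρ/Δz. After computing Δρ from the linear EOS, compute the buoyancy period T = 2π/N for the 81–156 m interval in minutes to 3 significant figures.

3.70 min

ΔT = -5.1 K, ΔS = +7.58 psu (deep − shallow).
Δρ/ρ₀ = −αΔT + βΔS = 8.16 × 10⁻⁴ + 5.306 × 10⁻³ = 6.122 × 10⁻³, so Δρ ≈ 6.281 kg m⁻³.
N² = (g/ρ₀)·Δρ/Δz = g·(Δρ/ρ₀)/Δz = 9.8 × 6.122 × 10⁻³ / 75 = 7.9994 × 10⁻⁴ s⁻².
N = √(7.9994 × 10⁻⁴) = 0.028283 rad s⁻¹ → T = 2π/N = 222.15 s = 3.7025 min ≈ 3.70 min.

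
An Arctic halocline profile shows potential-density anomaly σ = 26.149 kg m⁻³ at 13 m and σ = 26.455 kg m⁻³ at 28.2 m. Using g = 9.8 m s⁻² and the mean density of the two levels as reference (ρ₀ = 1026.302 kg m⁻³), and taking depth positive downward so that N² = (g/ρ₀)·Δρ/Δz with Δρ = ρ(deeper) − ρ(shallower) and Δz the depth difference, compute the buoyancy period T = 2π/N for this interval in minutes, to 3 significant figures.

7.55 min

Δρ = 1026.455 − 1026.149 = 0.306 kg m⁻³ over Δz = 28.2 − 13 = 15.2 m.
N² = (9.8/1026.302) × (0.306/15.2) = 1.9223 × 10⁻⁴ s⁻².
N = √(1.9223 × 10⁻⁴) = 0.013865 rad s⁻¹, so T = 2π/N = 453.17 s = 7.5528 min ≈ 7.55 min.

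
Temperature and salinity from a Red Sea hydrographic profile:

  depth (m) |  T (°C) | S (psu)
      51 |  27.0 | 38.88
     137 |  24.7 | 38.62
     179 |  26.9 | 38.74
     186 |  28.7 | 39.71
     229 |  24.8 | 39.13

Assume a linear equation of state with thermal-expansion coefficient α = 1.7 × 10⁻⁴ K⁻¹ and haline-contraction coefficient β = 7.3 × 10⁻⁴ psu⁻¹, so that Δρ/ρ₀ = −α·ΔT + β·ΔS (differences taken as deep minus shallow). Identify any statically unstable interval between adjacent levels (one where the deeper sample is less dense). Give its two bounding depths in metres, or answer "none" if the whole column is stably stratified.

137–179 m

Evaluate Δρ/ρ₀ = −αΔT + βΔS across each adjacent pair:
  51–137 m: −αΔT+βΔS = −(1.7 × 10⁻⁴)(-2.3)+(7.3 × 10⁻⁴)(-0.26) = 2.0 × 10⁻⁴ → stable
  137–179 m: −αΔT+βΔS = −(1.7 × 10⁻⁴)(+2.2)+(7.3 × 10⁻⁴)(+0.12) = -2.9 × 10⁻⁴ → UNSTABLE
  179–186 m: −αΔT+βΔS = −(1.7 × 10⁻⁴)(+1.8)+(7.3 × 10⁻⁴)(+0.97) = 4.0 × 10⁻⁴ → stable
  186–229 m: −αΔT+βΔS = −(1.7 × 10⁻⁴)(-3.9)+(7.3 × 10⁻⁴)(-0.58) = 2.4 × 10⁻⁴ → stable
The 137–179 m interval has Δρ < 0: lighter water underlies denser water.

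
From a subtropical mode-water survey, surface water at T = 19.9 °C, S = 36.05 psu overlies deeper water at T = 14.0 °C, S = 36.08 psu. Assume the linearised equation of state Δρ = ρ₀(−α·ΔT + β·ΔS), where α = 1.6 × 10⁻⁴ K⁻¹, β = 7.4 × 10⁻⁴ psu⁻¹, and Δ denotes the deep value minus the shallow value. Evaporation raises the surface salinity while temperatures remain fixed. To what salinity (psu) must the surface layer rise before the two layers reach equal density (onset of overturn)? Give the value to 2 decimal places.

Neutral buoyancy requires −α(T_deep − T_surf) + β(S_deep − S_surf′) = 0.
S_surf′ = S_deep − (α/β)·ΔT = 36.08 − (1.6 × 10⁻⁴/7.4 × 10⁻⁴)·(-5.9) = 37.3557 psu.
Increase required: 37.3557 − 36.05 = 1.3057 psu.

37.36 psu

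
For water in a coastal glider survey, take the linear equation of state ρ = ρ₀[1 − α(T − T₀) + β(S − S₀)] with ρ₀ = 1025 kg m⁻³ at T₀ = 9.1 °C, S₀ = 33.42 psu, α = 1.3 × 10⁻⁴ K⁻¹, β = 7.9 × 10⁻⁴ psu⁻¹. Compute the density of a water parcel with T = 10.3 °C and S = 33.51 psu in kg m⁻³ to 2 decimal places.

1024.91 kg m⁻³

T − T₀ = +1.2 K, S − S₀ = +0.09 psu.
Bracket = 1 − α·(+1.2) + β·(+0.09) = 1 + (-8.49 × 10⁻⁵) = 0.9999151.
ρ = 1025 × 0.9999151 = 1024.91 kg m⁻³.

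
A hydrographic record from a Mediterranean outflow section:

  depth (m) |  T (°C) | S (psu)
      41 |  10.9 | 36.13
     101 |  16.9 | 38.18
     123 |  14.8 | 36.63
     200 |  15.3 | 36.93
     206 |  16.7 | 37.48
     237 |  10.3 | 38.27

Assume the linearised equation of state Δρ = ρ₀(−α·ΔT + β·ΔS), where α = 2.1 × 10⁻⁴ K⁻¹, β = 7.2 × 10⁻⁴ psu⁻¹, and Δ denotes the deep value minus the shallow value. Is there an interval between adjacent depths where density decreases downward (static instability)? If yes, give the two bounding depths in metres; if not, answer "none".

Evaluate Δρ/ρ₀ = −αΔT + βΔS across each adjacent pair:
  41–101 m: −αΔT+βΔS = −(2.1 × 10⁻⁴)(+6.0)+(7.2 × 10⁻⁴)(+2.05) = 2.2 × 10⁻⁴ → stable
  101–123 m: −αΔT+βΔS = −(2.1 × 10⁻⁴)(-2.1)+(7.2 × 10⁻⁴)(-1.55) = -6.8 × 10⁻⁴ → UNSTABLE
  123–200 m: −αΔT+βΔS = −(2.1 × 10⁻⁴)(+0.5)+(7.2 × 10⁻⁴)(+0.30) = 1.1 × 10⁻⁴ → stable
  200–206 m: −αΔT+βΔS = −(2.1 × 10⁻⁴)(+1.4)+(7.2 × 10⁻⁴)(+0.55) = 1.0 × 10⁻⁴ → stable
  206–237 m: −αΔT+βΔS = −(2.1 × 10⁻⁴)(-6.4)+(7.2 × 10⁻⁴)(+0.79) = 1.9 × 10⁻³ → stable
The 101–123 m interval has Δρ < 0: lighter water underlies denser water.

101–123 m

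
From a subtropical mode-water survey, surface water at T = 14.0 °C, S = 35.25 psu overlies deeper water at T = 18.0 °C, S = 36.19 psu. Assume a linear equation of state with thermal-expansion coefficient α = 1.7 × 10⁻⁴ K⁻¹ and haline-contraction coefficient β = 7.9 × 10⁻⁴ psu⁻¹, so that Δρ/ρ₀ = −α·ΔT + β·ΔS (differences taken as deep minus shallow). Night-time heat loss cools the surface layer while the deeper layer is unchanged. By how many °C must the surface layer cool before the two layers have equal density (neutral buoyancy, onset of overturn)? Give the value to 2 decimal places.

Neutral buoyancy requires Δρ = 0, i.e. −α(T_deep − T_surf′) + β(S_deep − S_surf) = 0.
T_surf′ = T_deep − (β/α)·ΔS = 18.0 − (7.9 × 10⁻⁴/1.7 × 10⁻⁴)·(+0.94) = 13.6318 °C.
Cooling required: 14.0 − (13.6318) = 0.3682 °C.

0.37 °C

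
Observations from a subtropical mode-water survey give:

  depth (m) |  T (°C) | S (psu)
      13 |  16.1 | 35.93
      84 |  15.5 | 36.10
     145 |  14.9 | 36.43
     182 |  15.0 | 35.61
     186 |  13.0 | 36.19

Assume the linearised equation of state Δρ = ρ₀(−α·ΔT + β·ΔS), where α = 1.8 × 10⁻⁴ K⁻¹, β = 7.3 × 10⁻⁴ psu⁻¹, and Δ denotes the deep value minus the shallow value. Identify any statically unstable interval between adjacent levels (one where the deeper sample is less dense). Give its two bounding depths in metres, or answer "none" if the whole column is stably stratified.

145–182 m

Evaluate Δρ/ρ₀ = −αΔT + βΔS across each adjacent pair:
  13–84 m: −αΔT+βΔS = −(1.8 × 10⁻⁴)(-0.6)+(7.3 × 10⁻⁴)(+0.17) = 2.3 × 10⁻⁴ → stable
  84–145 m: −αΔT+βΔS = −(1.8 × 10⁻⁴)(-0.6)+(7.3 × 10⁻⁴)(+0.33) = 3.5 × 10⁻⁴ → stable
  145–182 m: −αΔT+βΔS = −(1.8 × 10⁻⁴)(+0.1)+(7.3 × 10⁻⁴)(-0.82) = -6.2 × 10⁻⁴ → UNSTABLE
  182–186 m: −αΔT+βΔS = −(1.8 × 10⁻⁴)(-2.0)+(7.3 × 10⁻⁴)(+0.58) = 7.8 × 10⁻⁴ → stable
The 145–182 m interval has Δρ < 0: lighter water underlies denser water.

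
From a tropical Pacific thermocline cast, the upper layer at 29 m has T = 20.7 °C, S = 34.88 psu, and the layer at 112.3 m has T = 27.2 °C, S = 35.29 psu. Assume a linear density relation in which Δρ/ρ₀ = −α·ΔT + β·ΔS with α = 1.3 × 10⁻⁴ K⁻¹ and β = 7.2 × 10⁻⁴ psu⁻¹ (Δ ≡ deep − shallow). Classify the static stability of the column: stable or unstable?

unstable

ΔT = 27.2 − 20.7 = +6.5 K and ΔS = 35.29 − 34.88 = +0.41 psu (deep − shallow).
−αΔT = -8.45 × 10⁻⁴; βΔS = 2.952 × 10⁻⁴; sum Δρ/ρ₀ = -5.498 × 10⁻⁴.
Δρ/ρ₀ < 0, so Δρ < 0: deeper water is lighter → statically unstable; the column would overturn.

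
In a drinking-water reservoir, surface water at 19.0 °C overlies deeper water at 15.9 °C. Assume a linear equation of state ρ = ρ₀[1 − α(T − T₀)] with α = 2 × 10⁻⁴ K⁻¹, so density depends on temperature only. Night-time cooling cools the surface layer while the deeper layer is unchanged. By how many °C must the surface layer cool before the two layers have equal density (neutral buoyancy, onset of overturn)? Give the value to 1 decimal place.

3.1 °C

With temperature the only control, equal density requires T_surf′ = T_deep.
T_surf′ = 15.9 °C.
Cooling required: 19.0 − 15.9 = 3.1 °C.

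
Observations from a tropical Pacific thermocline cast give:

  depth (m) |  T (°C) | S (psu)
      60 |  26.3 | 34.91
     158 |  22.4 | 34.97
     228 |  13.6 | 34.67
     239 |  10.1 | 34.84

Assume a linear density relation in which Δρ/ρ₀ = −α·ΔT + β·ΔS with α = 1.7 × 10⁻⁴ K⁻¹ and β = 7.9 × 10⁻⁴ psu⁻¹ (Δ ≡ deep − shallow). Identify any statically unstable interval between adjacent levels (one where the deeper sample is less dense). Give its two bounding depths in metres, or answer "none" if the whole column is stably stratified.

none

Evaluate Δρ/ρ₀ = −αΔT + βΔS across each adjacent pair:
  60–158 m: −αΔT+βΔS = −(1.7 × 10⁻⁴)(-3.9)+(7.9 × 10⁻⁴)(+0.06) = 7.1 × 10⁻⁴ → stable
  158–228 m: −αΔT+βΔS = −(1.7 × 10⁻⁴)(-8.8)+(7.9 × 10⁻⁴)(-0.30) = 1.3 × 10⁻³ → stable
  228–239 m: −αΔT+βΔS = −(1.7 × 10⁻⁴)(-3.5)+(7.9 × 10⁻⁴)(+0.17) = 7.3 × 10⁻⁴ → stable
Every interval has Δρ > 0: the column is stably stratified throughout.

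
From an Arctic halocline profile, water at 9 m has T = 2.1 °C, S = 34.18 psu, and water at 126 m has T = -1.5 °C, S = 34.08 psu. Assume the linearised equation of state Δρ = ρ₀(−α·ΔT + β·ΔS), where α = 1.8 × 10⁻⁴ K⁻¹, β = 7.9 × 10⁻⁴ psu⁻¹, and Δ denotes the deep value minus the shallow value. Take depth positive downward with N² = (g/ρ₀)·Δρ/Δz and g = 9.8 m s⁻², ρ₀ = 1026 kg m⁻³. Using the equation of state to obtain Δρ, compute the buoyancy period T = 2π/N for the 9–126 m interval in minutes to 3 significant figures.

ΔT = -3.6 K, ΔS = -0.10 psu (deep − shallow).
Δρ/ρ₀ = −αΔT + βΔS = 6.48 × 10⁻⁴ − 7.90 × 10⁻⁵ = 5.69 × 10⁻⁴, so Δρ ≈ 0.5838 kg m⁻³.
N² = (g/ρ₀)·Δρ/Δz = g·(Δρ/ρ₀)/Δz = 9.8 × 5.69 × 10⁻⁴ / 117 = 4.7660 × 10⁻⁵ s⁻².
N = √(4.7660 × 10⁻⁵) = 6.9036 × 10⁻³ rad s⁻¹ → T = 2π/N = 910.13 s = 15.169 min ≈ 15.2 min.

15.2 min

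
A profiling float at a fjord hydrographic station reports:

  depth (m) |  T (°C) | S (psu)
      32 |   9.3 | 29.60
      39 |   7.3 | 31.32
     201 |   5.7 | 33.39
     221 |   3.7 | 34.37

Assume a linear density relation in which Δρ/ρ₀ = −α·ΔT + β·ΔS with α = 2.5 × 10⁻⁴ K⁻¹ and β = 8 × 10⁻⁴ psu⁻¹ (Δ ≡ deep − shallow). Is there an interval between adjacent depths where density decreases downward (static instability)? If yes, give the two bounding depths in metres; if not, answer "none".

Evaluate Δρ/ρ₀ = −αΔT + βΔS across each adjacent pair:
  32–39 m: −αΔT+βΔS = −(2.5 × 10⁻⁴)(-2.0)+(8 × 10⁻⁴)(+1.72) = 1.9 × 10⁻³ → stable
  39–201 m: −αΔT+βΔS = −(2.5 × 10⁻⁴)(-1.6)+(8 × 10⁻⁴)(+2.07) = 2.1 × 10⁻³ → stable
  201–221 m: −αΔT+βΔS = −(2.5 × 10⁻⁴)(-2.0)+(8 × 10⁻⁴)(+0.98) = 1.3 × 10⁻³ → stable
Every interval has Δρ > 0: the column is stably stratified throughout.

none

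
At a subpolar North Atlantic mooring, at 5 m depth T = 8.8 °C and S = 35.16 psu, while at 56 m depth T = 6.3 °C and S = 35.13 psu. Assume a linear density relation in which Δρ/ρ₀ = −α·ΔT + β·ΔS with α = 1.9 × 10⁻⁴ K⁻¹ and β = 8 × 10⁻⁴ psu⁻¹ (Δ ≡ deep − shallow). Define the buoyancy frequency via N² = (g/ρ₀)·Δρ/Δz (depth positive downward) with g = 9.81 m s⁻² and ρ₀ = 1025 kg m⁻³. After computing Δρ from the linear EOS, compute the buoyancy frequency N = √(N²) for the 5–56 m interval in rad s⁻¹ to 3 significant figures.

ΔT = -2.5 K, ΔS = -0.03 psu (deep − shallow).
Δρ/ρ₀ = −αΔT + βΔS = 4.75 × 10⁻⁴ − 2.40 × 10⁻⁵ = 4.51 × 10⁻⁴, so Δρ ≈ 0.4623 kg m⁻³.
N² = (g/ρ₀)·Δρ/Δz = g·(Δρ/ρ₀)/Δz = 9.81 × 4.51 × 10⁻⁴ / 51 = 8.6751 × 10⁻⁵ s⁻².
N = √(8.6751 × 10⁻⁵) = 9.3140 × 10⁻³ rad s⁻¹ ≈ 9.31 × 10⁻³ rad s⁻¹.

9.31 × 10⁻³ rad s⁻¹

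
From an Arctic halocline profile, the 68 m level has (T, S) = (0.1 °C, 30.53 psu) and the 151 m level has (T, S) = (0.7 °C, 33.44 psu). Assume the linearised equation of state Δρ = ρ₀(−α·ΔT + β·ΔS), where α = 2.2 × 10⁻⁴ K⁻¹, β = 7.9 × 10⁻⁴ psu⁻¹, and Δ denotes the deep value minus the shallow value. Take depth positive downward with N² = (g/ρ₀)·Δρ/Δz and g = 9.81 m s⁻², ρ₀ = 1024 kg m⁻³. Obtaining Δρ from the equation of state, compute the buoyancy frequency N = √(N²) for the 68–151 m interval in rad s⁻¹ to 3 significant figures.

ΔT = +0.6 K, ΔS = +2.91 psu (deep − shallow).
Δρ/ρ₀ = −αΔT + βΔS = -1.32 × 10⁻⁴ + 2.2989 × 10⁻³ = 2.1669 × 10⁻³, so Δρ ≈ 2.219 kg m⁻³.
N² = (g/ρ₀)·Δρ/Δz = g·(Δρ/ρ₀)/Δz = 9.81 × 2.1669 × 10⁻³ / 83 = 2.5611 × 10⁻⁴ s⁻².
N = √(2.5611 × 10⁻⁴) = 0.016003 rad s⁻¹ ≈ 0.0160 rad s⁻¹.

0.0160 rad s⁻¹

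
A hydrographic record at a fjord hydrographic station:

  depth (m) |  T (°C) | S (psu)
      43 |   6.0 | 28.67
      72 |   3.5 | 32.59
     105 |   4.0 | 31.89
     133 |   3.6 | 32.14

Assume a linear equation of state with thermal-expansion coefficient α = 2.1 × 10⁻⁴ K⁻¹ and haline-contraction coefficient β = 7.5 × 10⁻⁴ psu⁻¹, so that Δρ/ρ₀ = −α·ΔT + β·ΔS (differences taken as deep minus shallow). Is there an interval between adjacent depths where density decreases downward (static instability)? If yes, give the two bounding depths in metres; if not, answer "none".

Evaluate Δρ/ρ₀ = −αΔT + βΔS across each adjacent pair:
  43–72 m: −αΔT+βΔS = −(2.1 × 10⁻⁴)(-2.5)+(7.5 × 10⁻⁴)(+3.92) = 3.5 × 10⁻³ → stable
  72–105 m: −αΔT+βΔS = −(2.1 × 10⁻⁴)(+0.5)+(7.5 × 10⁻⁴)(-0.70) = -6.3 × 10⁻⁴ → UNSTABLE
  105–133 m: −αΔT+βΔS = −(2.1 × 10⁻⁴)(-0.4)+(7.5 × 10⁻⁴)(+0.25) = 2.7 × 10⁻⁴ → stable
The 72–105 m interval has Δρ < 0: lighter water underlies denser water.

72–105 m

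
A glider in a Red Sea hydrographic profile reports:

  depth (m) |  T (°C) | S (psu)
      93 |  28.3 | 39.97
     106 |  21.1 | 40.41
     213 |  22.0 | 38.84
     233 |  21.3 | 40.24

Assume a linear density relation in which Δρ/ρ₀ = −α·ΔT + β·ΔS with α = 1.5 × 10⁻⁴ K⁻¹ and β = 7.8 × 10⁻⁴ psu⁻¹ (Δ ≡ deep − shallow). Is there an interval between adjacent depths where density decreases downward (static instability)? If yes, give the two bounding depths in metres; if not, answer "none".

Evaluate Δρ/ρ₀ = −αΔT + βΔS across each adjacent pair:
  93–106 m: −αΔT+βΔS = −(1.5 × 10⁻⁴)(-7.2)+(7.8 × 10⁻⁴)(+0.44) = 1.4 × 10⁻³ → stable
  106–213 m: −αΔT+βΔS = −(1.5 × 10⁻⁴)(+0.9)+(7.8 × 10⁻⁴)(-1.57) = -1.4 × 10⁻³ → UNSTABLE
  213–233 m: −αΔT+βΔS = −(1.5 × 10⁻⁴)(-0.7)+(7.8 × 10⁻⁴)(+1.40) = 1.2 × 10⁻³ → stable
The 106–213 m interval has Δρ < 0: lighter water underlies denser water.

106–213 m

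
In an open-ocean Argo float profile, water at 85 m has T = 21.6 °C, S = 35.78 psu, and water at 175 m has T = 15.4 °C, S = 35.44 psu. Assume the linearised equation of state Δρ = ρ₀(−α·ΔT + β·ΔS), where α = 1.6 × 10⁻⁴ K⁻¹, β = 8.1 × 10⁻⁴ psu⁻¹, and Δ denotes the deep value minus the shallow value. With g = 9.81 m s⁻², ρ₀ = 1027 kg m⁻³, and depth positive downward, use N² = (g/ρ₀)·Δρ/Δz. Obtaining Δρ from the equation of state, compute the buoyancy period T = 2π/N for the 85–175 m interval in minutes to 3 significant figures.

11.8 min

ΔT = -6.2 K, ΔS = -0.34 psu (deep − shallow).
Δρ/ρ₀ = −αΔT + βΔS = 9.92 × 10⁻⁴ − 2.754 × 10⁻⁴ = 7.166 × 10⁻⁴, so Δρ ≈ 0.7359 kg m⁻³.
N² = (g/ρ₀)·Δρ/Δz = g·(Δρ/ρ₀)/Δz = 9.81 × 7.166 × 10⁻⁴ / 90 = 7.8109 × 10⁻⁵ s⁻².
N = √(7.8109 × 10⁻⁵) = 8.8379 × 10⁻³ rad s⁻¹ → T = 2π/N = 710.94 s = 11.849 min ≈ 11.8 min.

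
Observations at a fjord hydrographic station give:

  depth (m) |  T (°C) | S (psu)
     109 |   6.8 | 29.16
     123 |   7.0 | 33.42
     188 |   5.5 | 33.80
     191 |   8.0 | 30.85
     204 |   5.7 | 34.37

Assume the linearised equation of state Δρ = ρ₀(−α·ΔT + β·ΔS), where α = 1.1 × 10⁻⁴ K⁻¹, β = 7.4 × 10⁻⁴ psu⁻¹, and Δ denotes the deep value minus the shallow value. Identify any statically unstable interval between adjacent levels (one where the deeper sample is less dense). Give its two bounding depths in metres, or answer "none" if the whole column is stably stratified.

Evaluate Δρ/ρ₀ = −αΔT + βΔS across each adjacent pair:
  109–123 m: −αΔT+βΔS = −(1.1 × 10⁻⁴)(+0.2)+(7.4 × 10⁻⁴)(+4.26) = 3.1 × 10⁻³ → stable
  123–188 m: −αΔT+βΔS = −(1.1 × 10⁻⁴)(-1.5)+(7.4 × 10⁻⁴)(+0.38) = 4.5 × 10⁻⁴ → stable
  188–191 m: −αΔT+βΔS = −(1.1 × 10⁻⁴)(+2.5)+(7.4 × 10⁻⁴)(-2.95) = -2.5 × 10⁻³ → UNSTABLE
  191–204 m: −αΔT+βΔS = −(1.1 × 10⁻⁴)(-2.3)+(7.4 × 10⁻⁴)(+3.52) = 2.9 × 10⁻³ → stable
The 188–191 m interval has Δρ < 0: lighter water underlies denser water.

188–191 m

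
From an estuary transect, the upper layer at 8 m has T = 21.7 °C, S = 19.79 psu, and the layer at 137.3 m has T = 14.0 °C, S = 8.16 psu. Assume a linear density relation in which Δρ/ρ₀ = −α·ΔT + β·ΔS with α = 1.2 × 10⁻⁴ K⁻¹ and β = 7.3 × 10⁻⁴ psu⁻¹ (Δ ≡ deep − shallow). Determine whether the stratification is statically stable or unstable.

unstable

ΔT = 14.0 − 21.7 = -7.7 K and ΔS = 8.16 − 19.79 = -11.63 psu (deep − shallow).
−αΔT = 9.24 × 10⁻⁴; βΔS = -8.4899 × 10⁻³; sum Δρ/ρ₀ = -7.5659 × 10⁻³.
Δρ/ρ₀ < 0, so Δρ < 0: deeper water is lighter → statically unstable; the column would overturn.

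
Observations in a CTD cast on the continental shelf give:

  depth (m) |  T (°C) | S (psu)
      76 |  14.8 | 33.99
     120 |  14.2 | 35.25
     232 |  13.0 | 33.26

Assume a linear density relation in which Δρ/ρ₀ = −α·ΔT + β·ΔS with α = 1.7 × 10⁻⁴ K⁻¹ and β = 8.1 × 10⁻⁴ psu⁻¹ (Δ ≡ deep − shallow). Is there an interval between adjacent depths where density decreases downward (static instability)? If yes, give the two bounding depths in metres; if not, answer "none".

120–232 m

Evaluate Δρ/ρ₀ = −αΔT + βΔS across each adjacent pair:
  76–120 m: −αΔT+βΔS = −(1.7 × 10⁻⁴)(-0.6)+(8.1 × 10⁻⁴)(+1.26) = 1.1 × 10⁻³ → stable
  120–232 m: −αΔT+βΔS = −(1.7 × 10⁻⁴)(-1.2)+(8.1 × 10⁻⁴)(-1.99) = -1.4 × 10⁻³ → UNSTABLE
The 120–232 m interval has Δρ < 0: lighter water underlies denser water.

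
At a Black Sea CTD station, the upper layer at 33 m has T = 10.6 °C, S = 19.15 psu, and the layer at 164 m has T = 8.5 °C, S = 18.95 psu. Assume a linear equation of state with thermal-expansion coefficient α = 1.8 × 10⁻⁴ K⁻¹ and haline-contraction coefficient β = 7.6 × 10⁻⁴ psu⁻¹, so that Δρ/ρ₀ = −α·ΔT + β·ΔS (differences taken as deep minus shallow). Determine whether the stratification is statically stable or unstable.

stable

ΔT = 8.5 − 10.6 = -2.1 K and ΔS = 18.95 − 19.15 = -0.20 psu (deep − shallow).
−αΔT = 3.78 × 10⁻⁴; βΔS = -1.52 × 10⁻⁴; sum Δρ/ρ₀ = 2.26 × 10⁻⁴.
Δρ/ρ₀ > 0, so Δρ > 0: deeper water is denser → statically stable.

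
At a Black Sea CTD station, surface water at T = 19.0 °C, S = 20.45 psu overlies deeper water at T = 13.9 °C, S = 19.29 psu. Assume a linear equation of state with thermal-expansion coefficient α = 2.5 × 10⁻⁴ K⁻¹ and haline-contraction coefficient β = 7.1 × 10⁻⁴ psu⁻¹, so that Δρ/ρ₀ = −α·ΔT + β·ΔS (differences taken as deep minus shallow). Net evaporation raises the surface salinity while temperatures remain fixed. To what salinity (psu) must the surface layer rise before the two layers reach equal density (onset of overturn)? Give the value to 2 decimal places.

Neutral buoyancy requires −α(T_deep − T_surf) + β(S_deep − S_surf′) = 0.
S_surf′ = S_deep − (α/β)·ΔT = 19.29 − (2.5 × 10⁻⁴/7.1 × 10⁻⁴)·(-5.1) = 21.0858 psu.
Increase required: 21.0858 − 20.45 = 0.6358 psu.

21.09 psu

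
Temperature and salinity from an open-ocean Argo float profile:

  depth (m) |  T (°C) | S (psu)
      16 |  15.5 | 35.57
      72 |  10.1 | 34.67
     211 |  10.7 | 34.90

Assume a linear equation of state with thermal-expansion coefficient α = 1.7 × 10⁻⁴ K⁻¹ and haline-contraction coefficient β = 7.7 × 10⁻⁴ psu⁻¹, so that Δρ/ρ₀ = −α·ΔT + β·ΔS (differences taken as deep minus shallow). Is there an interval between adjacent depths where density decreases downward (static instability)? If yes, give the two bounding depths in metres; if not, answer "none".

Evaluate Δρ/ρ₀ = −αΔT + βΔS across each adjacent pair:
  16–72 m: −αΔT+βΔS = −(1.7 × 10⁻⁴)(-5.4)+(7.7 × 10⁻⁴)(-0.90) = 2.3 × 10⁻⁴ → stable
  72–211 m: −αΔT+βΔS = −(1.7 × 10⁻⁴)(+0.6)+(7.7 × 10⁻⁴)(+0.23) = 7.5 × 10⁻⁵ → stable
Every interval has Δρ > 0: the column is stably stratified throughout.

none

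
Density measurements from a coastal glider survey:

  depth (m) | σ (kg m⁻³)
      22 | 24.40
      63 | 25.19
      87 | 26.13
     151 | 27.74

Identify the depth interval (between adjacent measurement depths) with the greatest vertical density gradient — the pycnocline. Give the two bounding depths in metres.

Compute the density gradient over each adjacent pair:
  22–63 m: Δρ/Δz = 0.79/41 = 0.019 kg m⁻⁴
  63–87 m: Δρ/Δz = 0.94/24 = 0.039 kg m⁻⁴
  87–151 m: Δρ/Δz = 1.61/64 = 0.025 kg m⁻⁴
The largest gradient is in the 63–87 m interval — the pycnocline.

63–87 m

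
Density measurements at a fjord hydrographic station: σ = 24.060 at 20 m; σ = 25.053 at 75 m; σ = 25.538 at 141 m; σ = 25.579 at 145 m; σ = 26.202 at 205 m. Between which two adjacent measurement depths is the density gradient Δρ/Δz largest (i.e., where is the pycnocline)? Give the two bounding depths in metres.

20–75 m

Compute the density gradient over each adjacent pair:
  20–75 m: Δρ/Δz = 0.993/55 = 0.018 kg m⁻⁴
  75–141 m: Δρ/Δz = 0.485/66 = 7.3 × 10⁻³ kg m⁻⁴
  141–145 m: Δρ/Δz = 0.041/4 = 0.010 kg m⁻⁴
  145–205 m: Δρ/Δz = 0.623/60 = 0.010 kg m⁻⁴
The largest gradient is in the 20–75 m interval — the pycnocline.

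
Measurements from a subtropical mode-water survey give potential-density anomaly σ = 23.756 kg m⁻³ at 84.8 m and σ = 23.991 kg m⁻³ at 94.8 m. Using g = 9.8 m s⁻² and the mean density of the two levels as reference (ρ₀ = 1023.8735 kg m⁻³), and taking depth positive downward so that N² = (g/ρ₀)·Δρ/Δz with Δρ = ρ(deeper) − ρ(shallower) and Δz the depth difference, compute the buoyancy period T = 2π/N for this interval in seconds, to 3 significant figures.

Δρ = 1023.991 − 1023.756 = 0.235 kg m⁻³ over Δz = 94.8 − 84.8 = 10 m.
N² = (9.8/1023.8735) × (0.235/10) = 2.2493 × 10⁻⁴ s⁻².
N = √(2.2493 × 10⁻⁴) = 0.014998 rad s⁻¹, so T = 2π/N = 418.93 s ≈ 419 s.
Since Δρ > 0 the layer is stably stratified.

419 s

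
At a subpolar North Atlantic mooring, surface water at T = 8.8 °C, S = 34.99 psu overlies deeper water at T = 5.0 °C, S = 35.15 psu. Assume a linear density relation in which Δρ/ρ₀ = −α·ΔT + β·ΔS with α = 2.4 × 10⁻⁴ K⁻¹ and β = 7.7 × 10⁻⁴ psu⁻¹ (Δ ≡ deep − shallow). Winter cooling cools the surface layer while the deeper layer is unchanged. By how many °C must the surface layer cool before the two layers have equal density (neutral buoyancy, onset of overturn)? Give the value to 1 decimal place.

4.3 °C

Neutral buoyancy requires Δρ = 0, i.e. −α(T_deep − T_surf′) + β(S_deep − S_surf) = 0.
T_surf′ = T_deep − (β/α)·ΔS = 5.0 − (7.7 × 10⁻⁴/2.4 × 10⁻⁴)·(+0.16) = 4.487 °C.
Cooling required: 8.8 − (4.487) = 4.313 °C.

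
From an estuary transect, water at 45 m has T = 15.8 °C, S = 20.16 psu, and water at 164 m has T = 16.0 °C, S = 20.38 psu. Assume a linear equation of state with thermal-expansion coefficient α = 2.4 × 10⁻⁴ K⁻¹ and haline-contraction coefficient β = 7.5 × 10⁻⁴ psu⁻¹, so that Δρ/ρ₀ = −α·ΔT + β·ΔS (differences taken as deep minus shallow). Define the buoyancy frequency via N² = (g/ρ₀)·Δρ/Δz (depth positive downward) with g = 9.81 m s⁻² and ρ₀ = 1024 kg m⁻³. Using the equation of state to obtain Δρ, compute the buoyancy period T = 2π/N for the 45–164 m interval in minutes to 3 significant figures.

ΔT = +0.2 K, ΔS = +0.22 psu (deep − shallow).
Δρ/ρ₀ = −αΔT + βΔS = -4.80 × 10⁻⁵ + 1.65 × 10⁻⁴ = 1.17 × 10⁻⁴, so Δρ ≈ 0.1198 kg m⁻³.
N² = (g/ρ₀)·Δρ/Δz = g·(Δρ/ρ₀)/Δz = 9.81 × 1.17 × 10⁻⁴ / 119 = 9.6451 × 10⁻⁶ s⁻².
N = √(9.6451 × 10⁻⁶) = 3.1057 × 10⁻³ rad s⁻¹ → T = 2π/N = 2.0231 × 10³ s = 33.718 min ≈ 33.7 min.

33.7 min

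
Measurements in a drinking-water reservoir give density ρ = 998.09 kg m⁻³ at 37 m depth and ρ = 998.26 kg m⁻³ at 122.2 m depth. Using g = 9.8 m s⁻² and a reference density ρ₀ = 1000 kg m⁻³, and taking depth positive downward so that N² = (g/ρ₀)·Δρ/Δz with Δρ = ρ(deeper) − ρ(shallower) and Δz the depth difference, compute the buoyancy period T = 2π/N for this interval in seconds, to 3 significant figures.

1.42 × 10³ s

Δρ = 998.26 − 998.09 = 0.17 kg m⁻³ over Δz = 122.2 − 37 = 85.2 m.
N² = (9.8/1000) × (0.17/85.2) = 1.9554 × 10⁻⁵ s⁻².
N = √(1.9554 × 10⁻⁵) = 4.4220 × 10⁻³ rad s⁻¹, so T = 2π/N = 1.4209 × 10³ s ≈ 1.42 × 10³ s.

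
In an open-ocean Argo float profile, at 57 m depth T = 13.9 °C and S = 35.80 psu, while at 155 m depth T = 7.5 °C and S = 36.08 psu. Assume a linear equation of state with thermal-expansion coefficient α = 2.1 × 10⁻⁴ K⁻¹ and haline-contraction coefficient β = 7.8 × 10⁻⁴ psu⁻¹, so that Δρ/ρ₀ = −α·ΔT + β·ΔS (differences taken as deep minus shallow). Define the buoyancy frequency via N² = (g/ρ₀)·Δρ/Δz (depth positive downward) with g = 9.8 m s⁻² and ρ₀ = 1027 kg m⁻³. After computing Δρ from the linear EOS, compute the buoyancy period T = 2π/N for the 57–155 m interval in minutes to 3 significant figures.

8.38 min

ΔT = -6.4 K, ΔS = +0.28 psu (deep − shallow).
Δρ/ρ₀ = −αΔT + βΔS = 1.344 × 10⁻³ + 2.184 × 10⁻⁴ = 1.5624 × 10⁻³, so Δρ ≈ 1.605 kg m⁻³.
N² = (g/ρ₀)·Δρ/Δz = g·(Δρ/ρ₀)/Δz = 9.8 × 1.5624 × 10⁻³ / 98 = 1.5624 × 10⁻⁴ s⁻².
N = √(1.5624 × 10⁻⁴) = 0.012500 rad s⁻¹ → T = 2π/N = 502.65 s = 8.3775 min ≈ 8.38 min.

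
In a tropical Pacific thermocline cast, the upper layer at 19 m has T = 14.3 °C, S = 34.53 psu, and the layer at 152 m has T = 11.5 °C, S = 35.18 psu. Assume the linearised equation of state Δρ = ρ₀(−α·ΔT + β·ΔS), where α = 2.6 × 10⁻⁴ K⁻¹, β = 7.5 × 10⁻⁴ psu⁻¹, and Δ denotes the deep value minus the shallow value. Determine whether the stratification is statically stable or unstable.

ΔT = 11.5 − 14.3 = -2.8 K and ΔS = 35.18 − 34.53 = +0.65 psu (deep − shallow).
−αΔT = 7.28 × 10⁻⁴; βΔS = 4.875 × 10⁻⁴; sum Δρ/ρ₀ = 1.2155 × 10⁻³.
Δρ/ρ₀ > 0, so Δρ > 0: deeper water is denser → statically stable.

stable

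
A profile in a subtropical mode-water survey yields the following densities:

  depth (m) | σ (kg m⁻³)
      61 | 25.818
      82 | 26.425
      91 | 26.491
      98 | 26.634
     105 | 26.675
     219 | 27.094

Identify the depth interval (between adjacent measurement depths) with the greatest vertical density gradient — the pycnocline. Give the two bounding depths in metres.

Compute the density gradient over each adjacent pair:
  61–82 m: Δρ/Δz = 0.607/21 = 0.029 kg m⁻⁴
  82–91 m: Δρ/Δz = 0.066/9 = 7.3 × 10⁻³ kg m⁻⁴
  91–98 m: Δρ/Δz = 0.143/7 = 0.020 kg m⁻⁴
  98–105 m: Δρ/Δz = 0.041/7 = 5.9 × 10⁻³ kg m⁻⁴
  105–219 m: Δρ/Δz = 0.419/114 = 3.7 × 10⁻³ kg m⁻⁴
The largest gradient is in the 61–82 m interval — the pycnocline.

61–82 m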